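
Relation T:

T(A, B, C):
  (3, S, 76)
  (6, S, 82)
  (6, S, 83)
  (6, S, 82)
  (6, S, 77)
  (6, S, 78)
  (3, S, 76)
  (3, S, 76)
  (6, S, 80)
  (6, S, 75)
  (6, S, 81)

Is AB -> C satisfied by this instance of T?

No

(A=3, B=S): 3 rows → C = 76, 76, 76 ✓
(A=6, B=S): 8 rows → C takes values {82, 83, 77, 78, 80, 75, 81} — violation
Two rows agree on AB but differ on C, so AB -> C does not hold.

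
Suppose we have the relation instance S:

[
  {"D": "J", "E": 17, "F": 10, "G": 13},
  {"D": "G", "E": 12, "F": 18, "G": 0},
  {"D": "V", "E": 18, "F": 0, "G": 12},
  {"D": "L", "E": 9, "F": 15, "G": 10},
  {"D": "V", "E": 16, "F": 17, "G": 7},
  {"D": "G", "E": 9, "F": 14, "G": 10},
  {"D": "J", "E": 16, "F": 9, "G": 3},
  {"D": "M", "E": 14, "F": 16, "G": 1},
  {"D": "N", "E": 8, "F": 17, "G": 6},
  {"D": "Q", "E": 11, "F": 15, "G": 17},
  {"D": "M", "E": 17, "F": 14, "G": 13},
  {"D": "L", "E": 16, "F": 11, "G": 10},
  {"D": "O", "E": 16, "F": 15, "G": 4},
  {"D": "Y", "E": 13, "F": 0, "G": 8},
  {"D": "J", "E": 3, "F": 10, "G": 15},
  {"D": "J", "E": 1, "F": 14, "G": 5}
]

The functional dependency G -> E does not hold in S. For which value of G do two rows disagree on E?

10

G=13: 2 rows → E = 17, 17 ✓
G=0: 1 row → E = 12 ✓
G=12: 1 row → E = 18 ✓
G=10: 3 rows → E takes values {9, 16} — violation
G=7: 1 row → E = 16 ✓
G=3: 1 row → E = 16 ✓
G=1: 1 row → E = 14 ✓
G=6: 1 row → E = 8 ✓
G=17: 1 row → E = 11 ✓
G=4: 1 row → E = 16 ✓
G=8: 1 row → E = 13 ✓
G=15: 1 row → E = 3 ✓
G=5: 1 row → E = 1 ✓
The only G value with inconsistent E is G=10.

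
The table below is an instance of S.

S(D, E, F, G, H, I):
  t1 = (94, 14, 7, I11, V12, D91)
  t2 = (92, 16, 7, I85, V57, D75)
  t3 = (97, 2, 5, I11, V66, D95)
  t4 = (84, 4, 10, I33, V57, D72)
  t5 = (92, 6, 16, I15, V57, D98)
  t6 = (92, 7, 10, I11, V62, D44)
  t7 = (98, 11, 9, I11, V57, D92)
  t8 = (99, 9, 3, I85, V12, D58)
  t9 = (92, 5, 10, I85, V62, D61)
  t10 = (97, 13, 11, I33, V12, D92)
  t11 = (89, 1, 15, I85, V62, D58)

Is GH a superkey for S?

No

Rows 9 and 11 have the same GH value (G=I85, H=V62) but are distinct tuples, so GH does not determine every attribute — not a superkey.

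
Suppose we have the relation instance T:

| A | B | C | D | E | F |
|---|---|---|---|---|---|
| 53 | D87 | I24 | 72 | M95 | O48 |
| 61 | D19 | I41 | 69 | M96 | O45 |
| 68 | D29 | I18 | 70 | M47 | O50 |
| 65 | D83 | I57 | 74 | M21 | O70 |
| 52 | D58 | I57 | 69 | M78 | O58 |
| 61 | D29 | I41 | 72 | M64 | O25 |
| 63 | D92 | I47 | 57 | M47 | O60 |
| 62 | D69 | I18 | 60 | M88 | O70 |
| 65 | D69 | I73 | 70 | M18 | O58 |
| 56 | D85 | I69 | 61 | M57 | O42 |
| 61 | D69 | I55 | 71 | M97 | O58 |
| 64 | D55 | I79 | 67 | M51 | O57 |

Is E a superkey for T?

No

Two distinct rows share E=M47, so E does not determine every attribute — not a superkey.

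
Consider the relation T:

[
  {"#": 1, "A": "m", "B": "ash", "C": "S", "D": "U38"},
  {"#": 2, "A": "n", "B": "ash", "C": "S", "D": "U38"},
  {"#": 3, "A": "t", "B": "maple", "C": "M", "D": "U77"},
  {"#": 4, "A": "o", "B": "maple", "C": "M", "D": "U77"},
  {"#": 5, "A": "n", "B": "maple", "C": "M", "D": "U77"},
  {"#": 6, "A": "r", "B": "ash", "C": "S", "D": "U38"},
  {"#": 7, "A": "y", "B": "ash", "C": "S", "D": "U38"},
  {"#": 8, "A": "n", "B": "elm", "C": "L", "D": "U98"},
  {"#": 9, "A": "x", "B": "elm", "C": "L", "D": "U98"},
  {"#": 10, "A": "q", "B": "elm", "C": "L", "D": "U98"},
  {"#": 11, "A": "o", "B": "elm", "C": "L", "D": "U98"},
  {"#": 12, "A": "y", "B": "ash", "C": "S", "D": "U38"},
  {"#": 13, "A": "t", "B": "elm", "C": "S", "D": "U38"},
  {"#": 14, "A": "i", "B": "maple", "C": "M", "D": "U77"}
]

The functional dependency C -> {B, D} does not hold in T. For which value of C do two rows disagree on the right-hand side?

C=S: rows 1, 2, 6, 7, 12, 13 → {B,D} takes values {(ash, U38), (elm, U38)} — violation
C=M: rows 3, 4, 5, 14 → {B,D} = (maple, U77), (maple, U77), (maple, U77), (maple, U77) ✓
C=L: rows 8, 9, 10, 11 → {B,D} = (elm, U98), (elm, U98), (elm, U98), (elm, U98) ✓
The only C value with inconsistent RHS is C=S.

S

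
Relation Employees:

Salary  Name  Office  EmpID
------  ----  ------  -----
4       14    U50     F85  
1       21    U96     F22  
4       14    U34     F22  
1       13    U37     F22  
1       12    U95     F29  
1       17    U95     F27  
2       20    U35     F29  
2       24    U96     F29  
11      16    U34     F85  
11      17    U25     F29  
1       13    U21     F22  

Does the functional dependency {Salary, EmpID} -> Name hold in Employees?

No

(Salary=4, EmpID=F85): 1 row → Name = 14 ✓
(Salary=1, EmpID=F22): 3 rows → Name takes values {21, 13} — violation
(Salary=4, EmpID=F22): 1 row → Name = 14 ✓
(Salary=1, EmpID=F29): 1 row → Name = 12 ✓
(Salary=1, EmpID=F27): 1 row → Name = 17 ✓
(Salary=2, EmpID=F29): 2 rows → Name takes values {20, 24} — violation
(Salary=11, EmpID=F85): 1 row → Name = 16 ✓
(Salary=11, EmpID=F29): 1 row → Name = 17 ✓
Two rows agree on {Salary, EmpID} but differ on Name, so {Salary, EmpID} -> Name does not hold.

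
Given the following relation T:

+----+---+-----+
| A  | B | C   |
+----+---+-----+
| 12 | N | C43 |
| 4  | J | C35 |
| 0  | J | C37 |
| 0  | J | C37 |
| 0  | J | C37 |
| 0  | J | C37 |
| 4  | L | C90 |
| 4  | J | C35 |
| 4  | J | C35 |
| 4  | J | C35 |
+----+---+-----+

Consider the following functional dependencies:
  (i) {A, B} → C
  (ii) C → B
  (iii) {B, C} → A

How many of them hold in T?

3

(i) {A, B} → C: every LHS value maps to a single RHS value — holds.
(ii) C → B: every LHS value maps to a single RHS value — holds.
(iii) {B, C} → A: every LHS value maps to a single RHS value — holds.
3 of the 3 dependencies hold.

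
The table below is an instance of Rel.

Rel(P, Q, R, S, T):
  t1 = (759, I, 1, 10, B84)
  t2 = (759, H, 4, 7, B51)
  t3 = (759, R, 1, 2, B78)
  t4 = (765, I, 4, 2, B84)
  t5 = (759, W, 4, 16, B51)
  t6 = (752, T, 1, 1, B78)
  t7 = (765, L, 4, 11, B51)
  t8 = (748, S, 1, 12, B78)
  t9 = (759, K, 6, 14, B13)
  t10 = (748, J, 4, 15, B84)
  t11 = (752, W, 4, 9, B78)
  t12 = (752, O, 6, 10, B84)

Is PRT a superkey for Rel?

No

Rows 2 and 5 have the same PRT value (P=759, R=4, T=B51) but are distinct tuples, so PRT does not determine every attribute — not a superkey.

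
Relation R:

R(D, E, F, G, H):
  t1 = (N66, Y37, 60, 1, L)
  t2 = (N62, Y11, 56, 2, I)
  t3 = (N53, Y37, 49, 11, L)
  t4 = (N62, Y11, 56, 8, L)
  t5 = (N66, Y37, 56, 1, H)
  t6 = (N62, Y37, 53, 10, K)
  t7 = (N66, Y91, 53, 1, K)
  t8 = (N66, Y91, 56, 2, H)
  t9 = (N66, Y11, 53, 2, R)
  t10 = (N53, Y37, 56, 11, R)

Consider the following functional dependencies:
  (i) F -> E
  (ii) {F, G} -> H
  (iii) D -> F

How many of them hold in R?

(i) F -> E: F=56: rows 2, 4, 5, 8, 10 → E takes values {Y11, Y37, Y91} — violation; F=53: rows 6, 7, 9 → E takes values {Y37, Y91, Y11} — violation — fails.
(ii) {F, G} -> H: (F=56, G=2): rows 2, 8 → H takes values {I, H} — violation — fails.
(iii) D -> F: D=N66: rows 1, 5, 7, 8, 9 → F takes values {60, 56, 53} — violation; D=N62: rows 2, 4, 6 → F takes values {56, 53} — violation; D=N53: rows 3, 10 → F takes values {49, 56} — violation — fails.
None of the 3 dependencies hold.

0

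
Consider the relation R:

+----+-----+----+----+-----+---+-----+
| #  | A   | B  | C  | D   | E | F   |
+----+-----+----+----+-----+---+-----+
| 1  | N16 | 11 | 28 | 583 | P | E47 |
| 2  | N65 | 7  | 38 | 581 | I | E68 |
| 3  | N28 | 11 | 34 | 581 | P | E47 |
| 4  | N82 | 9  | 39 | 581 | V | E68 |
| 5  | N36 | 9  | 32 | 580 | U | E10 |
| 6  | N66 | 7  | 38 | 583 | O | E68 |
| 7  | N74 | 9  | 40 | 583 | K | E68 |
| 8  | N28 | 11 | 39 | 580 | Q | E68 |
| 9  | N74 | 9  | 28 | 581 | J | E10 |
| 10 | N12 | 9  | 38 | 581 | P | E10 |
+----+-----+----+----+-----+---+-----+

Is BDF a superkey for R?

No

Rows 9 and 10 have the same BDF value (B=9, D=581, F=E10) but are distinct tuples, so BDF does not determine every attribute — not a superkey.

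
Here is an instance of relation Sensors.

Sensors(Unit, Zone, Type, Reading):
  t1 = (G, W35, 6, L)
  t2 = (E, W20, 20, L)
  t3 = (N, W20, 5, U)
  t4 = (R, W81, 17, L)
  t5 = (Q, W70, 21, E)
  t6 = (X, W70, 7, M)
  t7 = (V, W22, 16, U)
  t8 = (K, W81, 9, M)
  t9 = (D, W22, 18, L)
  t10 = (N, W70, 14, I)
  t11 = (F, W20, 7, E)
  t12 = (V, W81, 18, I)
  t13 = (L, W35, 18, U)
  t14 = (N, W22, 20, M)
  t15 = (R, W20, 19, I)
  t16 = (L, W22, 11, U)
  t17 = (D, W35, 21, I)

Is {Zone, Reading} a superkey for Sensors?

No

Rows 7 and 16 have the same {Zone, Reading} value (Zone=W22, Reading=U) but are distinct tuples, so {Zone, Reading} does not determine every attribute — not a superkey.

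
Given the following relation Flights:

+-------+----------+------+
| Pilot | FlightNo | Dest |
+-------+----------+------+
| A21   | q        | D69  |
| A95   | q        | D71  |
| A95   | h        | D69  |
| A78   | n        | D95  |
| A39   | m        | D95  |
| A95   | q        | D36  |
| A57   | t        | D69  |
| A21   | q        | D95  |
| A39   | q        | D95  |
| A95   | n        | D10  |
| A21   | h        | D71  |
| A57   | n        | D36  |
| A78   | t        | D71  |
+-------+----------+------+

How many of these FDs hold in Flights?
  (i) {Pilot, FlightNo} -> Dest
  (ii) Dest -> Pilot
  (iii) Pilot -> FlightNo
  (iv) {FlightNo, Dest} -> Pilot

0

(i) {Pilot, FlightNo} -> Dest: (Pilot=A21, FlightNo=q): 2 rows → Dest takes values {D69, D95} — violation; (Pilot=A95, FlightNo=q): 2 rows → Dest takes values {D71, D36} — violation — fails.
(ii) Dest -> Pilot: Dest=D69: 3 rows → Pilot takes values {A21, A95, A57} — violation; Dest=D71: 3 rows → Pilot takes values {A95, A21, A78} — violation; Dest=D95: 4 rows → Pilot takes values {A78, A39, A21} — violation; Dest=D36: 2 rows → Pilot takes values {A95, A57} — violation — fails.
(iii) Pilot -> FlightNo: Pilot=A21: 3 rows → FlightNo takes values {q, h} — violation; Pilot=A95: 4 rows → FlightNo takes values {q, h, n} — violation; Pilot=A78: 2 rows → FlightNo takes values {n, t} — violation; Pilot=A39: 2 rows → FlightNo takes values {m, q} — violation; Pilot=A57: 2 rows → FlightNo takes values {t, n} — violation — fails.
(iv) {FlightNo, Dest} -> Pilot: (FlightNo=q, Dest=D95): 2 rows → Pilot takes values {A21, A39} — violation — fails.
None of the 4 dependencies hold.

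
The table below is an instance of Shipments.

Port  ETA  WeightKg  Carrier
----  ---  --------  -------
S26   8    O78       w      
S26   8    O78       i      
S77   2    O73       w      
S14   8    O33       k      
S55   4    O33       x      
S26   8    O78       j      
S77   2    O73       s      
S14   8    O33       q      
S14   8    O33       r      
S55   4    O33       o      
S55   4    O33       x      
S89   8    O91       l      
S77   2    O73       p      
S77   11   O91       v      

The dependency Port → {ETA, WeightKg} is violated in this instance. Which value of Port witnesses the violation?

S77

Port=S26: 3 rows → {ETA,WeightKg} = (8, O78), (8, O78), (8, O78) ✓
Port=S77: 4 rows → {ETA,WeightKg} takes values {(2, O73), (11, O91)} — violation
Port=S14: 3 rows → {ETA,WeightKg} = (8, O33), (8, O33), (8, O33) ✓
Port=S55: 3 rows → {ETA,WeightKg} = (4, O33), (4, O33), (4, O33) ✓
Port=S89: 1 row → {ETA,WeightKg} = (8, O91) ✓
The only Port value with inconsistent RHS is Port=S77.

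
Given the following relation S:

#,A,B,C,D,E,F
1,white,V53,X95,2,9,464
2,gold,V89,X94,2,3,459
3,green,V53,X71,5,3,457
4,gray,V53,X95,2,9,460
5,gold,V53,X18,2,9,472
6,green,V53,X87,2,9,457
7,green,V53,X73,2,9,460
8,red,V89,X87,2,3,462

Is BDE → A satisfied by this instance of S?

No

(B=V53, D=2, E=9): rows 1, 4, 5, 6, 7 → A takes values {white, gray, gold, green} — violation
(B=V89, D=2, E=3): rows 2, 8 → A takes values {gold, red} — violation
(B=V53, D=5, E=3): row 3 → A = green ✓
Two rows agree on BDE but differ on A, so BDE → A does not hold.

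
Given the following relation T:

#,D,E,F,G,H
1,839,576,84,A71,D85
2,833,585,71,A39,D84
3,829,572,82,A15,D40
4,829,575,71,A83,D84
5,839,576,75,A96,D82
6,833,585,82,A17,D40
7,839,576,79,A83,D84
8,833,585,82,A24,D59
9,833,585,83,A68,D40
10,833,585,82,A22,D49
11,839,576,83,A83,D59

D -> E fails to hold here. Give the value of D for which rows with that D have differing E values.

829

D=839: rows 1, 5, 7, 11 → E = 576, 576, 576, 576 ✓
D=833: rows 2, 6, 8, 9, 10 → E = 585, 585, 585, 585, 585 ✓
D=829: rows 3, 4 → E takes values {572, 575} — violation
The only D value with inconsistent E is D=829.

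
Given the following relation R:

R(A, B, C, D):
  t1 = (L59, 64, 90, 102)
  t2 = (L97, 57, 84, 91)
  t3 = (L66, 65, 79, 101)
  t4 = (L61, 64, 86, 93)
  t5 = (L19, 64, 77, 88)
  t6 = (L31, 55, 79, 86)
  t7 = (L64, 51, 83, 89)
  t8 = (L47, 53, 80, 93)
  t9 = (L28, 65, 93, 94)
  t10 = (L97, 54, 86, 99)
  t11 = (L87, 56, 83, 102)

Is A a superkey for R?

No

Rows 2 and 10 have the same A value A=L97 but are distinct tuples, so A does not determine every attribute — not a superkey.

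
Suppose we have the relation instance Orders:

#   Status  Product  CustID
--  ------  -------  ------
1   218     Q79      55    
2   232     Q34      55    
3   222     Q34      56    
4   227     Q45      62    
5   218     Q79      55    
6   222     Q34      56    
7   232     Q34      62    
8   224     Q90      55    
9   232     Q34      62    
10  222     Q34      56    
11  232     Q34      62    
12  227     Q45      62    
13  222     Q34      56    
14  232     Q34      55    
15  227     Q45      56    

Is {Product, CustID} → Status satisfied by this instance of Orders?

(Product=Q79, CustID=55): rows 1, 5 → Status = 218, 218 ✓
(Product=Q34, CustID=55): rows 2, 14 → Status = 232, 232 ✓
(Product=Q34, CustID=56): rows 3, 6, 10, 13 → Status = 222, 222, 222, 222 ✓
(Product=Q45, CustID=62): rows 4, 12 → Status = 227, 227 ✓
(Product=Q34, CustID=62): rows 7, 9, 11 → Status = 232, 232, 232 ✓
(Product=Q90, CustID=55): row 8 → Status = 224 ✓
(Product=Q45, CustID=56): row 15 → Status = 227 ✓
Every {Product, CustID} value is associated with a single Status value, so {Product, CustID} → Status holds.

Yes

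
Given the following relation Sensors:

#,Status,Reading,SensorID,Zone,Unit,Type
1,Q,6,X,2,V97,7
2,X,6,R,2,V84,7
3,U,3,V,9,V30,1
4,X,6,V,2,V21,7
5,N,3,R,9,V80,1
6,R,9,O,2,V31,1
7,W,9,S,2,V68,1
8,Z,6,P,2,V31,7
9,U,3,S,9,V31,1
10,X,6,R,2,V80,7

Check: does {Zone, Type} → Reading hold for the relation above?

Yes

(Zone=2, Type=7): rows 1, 2, 4, 8, 10 → Reading = 6, 6, 6, 6, 6 ✓
(Zone=9, Type=1): rows 3, 5, 9 → Reading = 3, 3, 3 ✓
(Zone=2, Type=1): rows 6, 7 → Reading = 9, 9 ✓
Every {Zone, Type} value is associated with a single Reading value, so {Zone, Type} → Reading holds.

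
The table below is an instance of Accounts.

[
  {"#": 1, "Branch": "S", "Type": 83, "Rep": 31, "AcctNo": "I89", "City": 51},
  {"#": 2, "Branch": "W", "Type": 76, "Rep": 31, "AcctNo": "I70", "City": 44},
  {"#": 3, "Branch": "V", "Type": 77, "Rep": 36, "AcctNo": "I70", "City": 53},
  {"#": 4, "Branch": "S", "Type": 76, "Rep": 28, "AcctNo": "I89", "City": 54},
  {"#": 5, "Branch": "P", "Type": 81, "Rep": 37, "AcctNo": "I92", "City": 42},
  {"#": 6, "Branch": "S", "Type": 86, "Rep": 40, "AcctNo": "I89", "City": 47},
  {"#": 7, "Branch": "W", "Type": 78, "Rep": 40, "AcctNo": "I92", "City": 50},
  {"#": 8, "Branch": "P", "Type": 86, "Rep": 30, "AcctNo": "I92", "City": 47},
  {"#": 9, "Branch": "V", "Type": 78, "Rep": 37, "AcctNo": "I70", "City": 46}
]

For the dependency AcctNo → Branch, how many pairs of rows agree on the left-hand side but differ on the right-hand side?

AcctNo=I89: all 3 rows agree on Branch — 0 pairs.
AcctNo=I70: violating pairs (2,3), (2,9) — 2 pairs.
AcctNo=I92: violating pairs (5,7), (7,8) — 2 pairs.

4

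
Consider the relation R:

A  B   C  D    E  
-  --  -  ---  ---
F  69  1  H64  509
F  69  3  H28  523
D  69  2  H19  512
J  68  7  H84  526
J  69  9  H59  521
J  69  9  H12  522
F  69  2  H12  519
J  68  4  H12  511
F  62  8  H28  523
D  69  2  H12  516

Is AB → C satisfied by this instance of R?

(A=F, B=69): 3 rows → C takes values {1, 3, 2} — violation
(A=D, B=69): 2 rows → C = 2, 2 ✓
(A=J, B=68): 2 rows → C takes values {7, 4} — violation
(A=J, B=69): 2 rows → C = 9, 9 ✓
(A=F, B=62): 1 row → C = 8 ✓
Two rows agree on AB but differ on C, so AB → C does not hold.

No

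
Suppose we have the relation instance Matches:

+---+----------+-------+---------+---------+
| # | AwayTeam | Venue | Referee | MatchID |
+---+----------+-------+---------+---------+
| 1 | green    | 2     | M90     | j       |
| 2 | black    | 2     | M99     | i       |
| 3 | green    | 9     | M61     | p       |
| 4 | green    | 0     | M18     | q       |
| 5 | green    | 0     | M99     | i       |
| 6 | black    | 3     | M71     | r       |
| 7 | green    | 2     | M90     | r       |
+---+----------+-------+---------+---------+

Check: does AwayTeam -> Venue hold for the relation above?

AwayTeam=green: rows 1, 3, 4, 5, 7 → Venue takes values {2, 9, 0} — violation
AwayTeam=black: rows 2, 6 → Venue takes values {2, 3} — violation
Two rows agree on AwayTeam but differ on Venue, so AwayTeam -> Venue does not hold.

No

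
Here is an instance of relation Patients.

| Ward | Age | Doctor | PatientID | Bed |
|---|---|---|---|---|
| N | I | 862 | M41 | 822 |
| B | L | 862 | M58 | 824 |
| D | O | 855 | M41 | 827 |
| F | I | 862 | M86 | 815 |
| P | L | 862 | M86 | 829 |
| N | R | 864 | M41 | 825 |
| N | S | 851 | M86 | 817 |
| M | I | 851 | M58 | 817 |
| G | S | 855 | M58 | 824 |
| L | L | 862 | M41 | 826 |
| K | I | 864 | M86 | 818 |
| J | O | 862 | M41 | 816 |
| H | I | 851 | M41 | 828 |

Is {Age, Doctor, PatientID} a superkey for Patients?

All 13 rows have distinct {Age, Doctor, PatientID} values, so {Age, Doctor, PatientID} → (all attributes) holds and {Age, Doctor, PatientID} is a superkey.

Yes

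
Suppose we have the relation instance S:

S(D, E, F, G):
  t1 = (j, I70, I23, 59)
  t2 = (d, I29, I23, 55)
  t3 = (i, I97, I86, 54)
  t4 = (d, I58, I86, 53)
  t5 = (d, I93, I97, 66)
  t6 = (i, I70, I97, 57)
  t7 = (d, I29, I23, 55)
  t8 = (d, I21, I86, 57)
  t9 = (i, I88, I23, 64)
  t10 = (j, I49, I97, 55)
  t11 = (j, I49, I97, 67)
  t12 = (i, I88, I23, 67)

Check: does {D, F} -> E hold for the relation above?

No

(D=j, F=I23): row 1 → E = I70 ✓
(D=d, F=I23): rows 2, 7 → E = I29, I29 ✓
(D=i, F=I86): row 3 → E = I97 ✓
(D=d, F=I86): rows 4, 8 → E takes values {I58, I21} — violation
(D=d, F=I97): row 5 → E = I93 ✓
(D=i, F=I97): row 6 → E = I70 ✓
(D=i, F=I23): rows 9, 12 → E = I88, I88 ✓
(D=j, F=I97): rows 10, 11 → E = I49, I49 ✓
Two rows agree on {D, F} but differ on E, so {D, F} -> E does not hold.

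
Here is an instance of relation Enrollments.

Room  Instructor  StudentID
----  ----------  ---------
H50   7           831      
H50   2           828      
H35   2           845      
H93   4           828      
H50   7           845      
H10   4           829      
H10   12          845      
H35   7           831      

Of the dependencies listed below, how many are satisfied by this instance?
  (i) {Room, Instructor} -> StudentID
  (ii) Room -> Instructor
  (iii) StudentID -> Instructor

(i) {Room, Instructor} -> StudentID: (Room=H50, Instructor=7): 2 rows → StudentID takes values {831, 845} — violation — fails.
(ii) Room -> Instructor: Room=H50: 3 rows → Instructor takes values {7, 2} — violation; Room=H35: 2 rows → Instructor takes values {2, 7} — violation; Room=H10: 2 rows → Instructor takes values {4, 12} — violation — fails.
(iii) StudentID -> Instructor: StudentID=828: 2 rows → Instructor takes values {2, 4} — violation; StudentID=845: 3 rows → Instructor takes values {2, 7, 12} — violation — fails.
None of the 3 dependencies hold.

0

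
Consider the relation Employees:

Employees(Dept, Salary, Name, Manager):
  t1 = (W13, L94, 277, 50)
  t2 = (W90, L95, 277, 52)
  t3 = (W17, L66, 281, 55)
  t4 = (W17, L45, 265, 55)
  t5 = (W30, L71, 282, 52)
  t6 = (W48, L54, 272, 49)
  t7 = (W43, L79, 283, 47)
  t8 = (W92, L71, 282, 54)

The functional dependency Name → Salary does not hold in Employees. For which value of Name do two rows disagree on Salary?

277

Name=277: rows 1, 2 → Salary takes values {L94, L95} — violation
Name=281: row 3 → Salary = L66 ✓
Name=265: row 4 → Salary = L45 ✓
Name=282: rows 5, 8 → Salary = L71, L71 ✓
Name=272: row 6 → Salary = L54 ✓
Name=283: row 7 → Salary = L79 ✓
The only Name value with inconsistent Salary is Name=277.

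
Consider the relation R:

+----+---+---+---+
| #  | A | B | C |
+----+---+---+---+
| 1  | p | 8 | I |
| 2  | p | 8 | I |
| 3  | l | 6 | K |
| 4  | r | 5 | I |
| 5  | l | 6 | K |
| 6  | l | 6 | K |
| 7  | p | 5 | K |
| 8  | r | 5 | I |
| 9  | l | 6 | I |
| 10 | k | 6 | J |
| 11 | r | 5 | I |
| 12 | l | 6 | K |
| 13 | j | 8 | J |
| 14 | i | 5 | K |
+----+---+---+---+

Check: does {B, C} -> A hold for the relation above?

No

(B=8, C=I): rows 1, 2 → A = p, p ✓
(B=6, C=K): rows 3, 5, 6, 12 → A = l, l, l, l ✓
(B=5, C=I): rows 4, 8, 11 → A = r, r, r ✓
(B=5, C=K): rows 7, 14 → A takes values {p, i} — violation
(B=6, C=I): row 9 → A = l ✓
(B=6, C=J): row 10 → A = k ✓
(B=8, C=J): row 13 → A = j ✓
Two rows agree on {B, C} but differ on A, so {B, C} -> A does not hold.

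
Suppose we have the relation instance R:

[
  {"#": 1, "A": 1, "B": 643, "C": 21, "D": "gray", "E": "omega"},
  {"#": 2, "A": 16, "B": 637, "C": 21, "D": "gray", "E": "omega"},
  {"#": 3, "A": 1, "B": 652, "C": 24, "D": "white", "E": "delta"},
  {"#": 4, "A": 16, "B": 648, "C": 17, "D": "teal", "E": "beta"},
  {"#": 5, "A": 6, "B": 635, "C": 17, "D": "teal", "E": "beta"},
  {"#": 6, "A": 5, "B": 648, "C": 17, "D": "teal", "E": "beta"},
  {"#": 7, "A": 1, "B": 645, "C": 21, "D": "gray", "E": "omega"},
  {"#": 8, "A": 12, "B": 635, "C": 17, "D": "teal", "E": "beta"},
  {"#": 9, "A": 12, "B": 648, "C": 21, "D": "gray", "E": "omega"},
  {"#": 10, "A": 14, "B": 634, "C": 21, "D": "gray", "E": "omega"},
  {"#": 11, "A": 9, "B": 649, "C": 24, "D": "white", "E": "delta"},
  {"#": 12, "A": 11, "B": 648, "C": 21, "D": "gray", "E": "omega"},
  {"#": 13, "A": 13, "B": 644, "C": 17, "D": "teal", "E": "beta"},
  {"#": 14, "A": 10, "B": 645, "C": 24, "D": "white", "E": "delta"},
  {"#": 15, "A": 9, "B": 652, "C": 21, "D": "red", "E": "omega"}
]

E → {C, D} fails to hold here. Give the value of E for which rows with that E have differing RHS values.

omega

E=omega: rows 1, 2, 7, 9, 10, 12, 15 → {C,D} takes values {(21, gray), (21, red)} — violation
E=delta: rows 3, 11, 14 → {C,D} = (24, white), (24, white), (24, white) ✓
E=beta: rows 4, 5, 6, 8, 13 → {C,D} = (17, teal), (17, teal), (17, teal), (17, teal), (17, teal) ✓
The only E value with inconsistent RHS is E=omega.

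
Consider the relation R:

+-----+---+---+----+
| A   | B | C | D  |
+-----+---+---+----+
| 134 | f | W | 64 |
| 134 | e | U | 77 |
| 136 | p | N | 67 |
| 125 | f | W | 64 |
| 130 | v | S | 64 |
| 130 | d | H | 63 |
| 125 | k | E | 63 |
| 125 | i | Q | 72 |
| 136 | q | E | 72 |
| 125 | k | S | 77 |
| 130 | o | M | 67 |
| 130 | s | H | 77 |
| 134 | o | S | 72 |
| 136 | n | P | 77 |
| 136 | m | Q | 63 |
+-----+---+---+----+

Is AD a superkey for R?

Yes

All 15 rows have distinct AD values, so AD → (all attributes) holds and AD is a superkey.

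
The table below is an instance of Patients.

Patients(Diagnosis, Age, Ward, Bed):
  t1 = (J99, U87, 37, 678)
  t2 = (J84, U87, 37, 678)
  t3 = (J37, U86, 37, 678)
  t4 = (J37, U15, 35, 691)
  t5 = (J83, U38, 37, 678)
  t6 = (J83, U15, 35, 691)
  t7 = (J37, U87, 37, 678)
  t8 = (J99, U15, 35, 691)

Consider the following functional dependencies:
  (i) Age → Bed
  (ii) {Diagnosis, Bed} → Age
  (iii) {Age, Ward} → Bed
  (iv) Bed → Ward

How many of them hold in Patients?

3

(i) Age → Bed: every LHS value maps to a single RHS value — holds.
(ii) {Diagnosis, Bed} → Age: (Diagnosis=J37, Bed=678): rows 3, 7 → Age takes values {U86, U87} — violation — fails.
(iii) {Age, Ward} → Bed: every LHS value maps to a single RHS value — holds.
(iv) Bed → Ward: every LHS value maps to a single RHS value — holds.
3 of the 4 dependencies hold.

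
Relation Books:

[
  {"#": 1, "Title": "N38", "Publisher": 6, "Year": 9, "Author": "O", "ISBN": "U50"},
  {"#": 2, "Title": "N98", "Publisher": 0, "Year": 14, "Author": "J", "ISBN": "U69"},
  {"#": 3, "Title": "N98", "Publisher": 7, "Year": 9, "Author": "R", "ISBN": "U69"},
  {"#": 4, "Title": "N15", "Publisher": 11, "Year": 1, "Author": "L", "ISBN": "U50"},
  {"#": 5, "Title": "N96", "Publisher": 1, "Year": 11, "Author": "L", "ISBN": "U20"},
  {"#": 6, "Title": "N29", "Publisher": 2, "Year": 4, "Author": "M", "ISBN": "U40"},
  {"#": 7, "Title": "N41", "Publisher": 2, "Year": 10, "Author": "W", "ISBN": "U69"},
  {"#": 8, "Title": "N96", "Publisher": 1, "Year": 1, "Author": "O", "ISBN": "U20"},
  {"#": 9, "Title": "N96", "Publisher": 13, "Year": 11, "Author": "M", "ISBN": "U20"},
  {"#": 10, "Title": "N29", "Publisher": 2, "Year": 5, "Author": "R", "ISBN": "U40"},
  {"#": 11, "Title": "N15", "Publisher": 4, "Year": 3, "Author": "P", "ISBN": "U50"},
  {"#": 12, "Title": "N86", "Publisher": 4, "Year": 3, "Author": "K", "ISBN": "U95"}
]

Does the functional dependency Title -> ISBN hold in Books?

Yes

Title=N38: row 1 → ISBN = U50 ✓
Title=N98: rows 2, 3 → ISBN = U69, U69 ✓
Title=N15: rows 4, 11 → ISBN = U50, U50 ✓
Title=N96: rows 5, 8, 9 → ISBN = U20, U20, U20 ✓
Title=N29: rows 6, 10 → ISBN = U40, U40 ✓
Title=N41: row 7 → ISBN = U69 ✓
Title=N86: row 12 → ISBN = U95 ✓
Every Title value is associated with a single ISBN value, so Title -> ISBN holds.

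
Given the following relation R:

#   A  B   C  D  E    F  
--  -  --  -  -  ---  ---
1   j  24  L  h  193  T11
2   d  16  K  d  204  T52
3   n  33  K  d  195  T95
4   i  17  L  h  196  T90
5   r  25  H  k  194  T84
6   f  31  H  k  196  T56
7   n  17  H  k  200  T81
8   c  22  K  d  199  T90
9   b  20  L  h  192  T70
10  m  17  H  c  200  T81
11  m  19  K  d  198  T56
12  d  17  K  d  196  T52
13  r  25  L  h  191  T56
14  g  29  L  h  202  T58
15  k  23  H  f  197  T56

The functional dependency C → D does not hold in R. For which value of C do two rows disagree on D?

H

C=L: rows 1, 4, 9, 13, 14 → D = h, h, h, h, h ✓
C=K: rows 2, 3, 8, 11, 12 → D = d, d, d, d, d ✓
C=H: rows 5, 6, 7, 10, 15 → D takes values {k, c, f} — violation
The only C value with inconsistent D is C=H.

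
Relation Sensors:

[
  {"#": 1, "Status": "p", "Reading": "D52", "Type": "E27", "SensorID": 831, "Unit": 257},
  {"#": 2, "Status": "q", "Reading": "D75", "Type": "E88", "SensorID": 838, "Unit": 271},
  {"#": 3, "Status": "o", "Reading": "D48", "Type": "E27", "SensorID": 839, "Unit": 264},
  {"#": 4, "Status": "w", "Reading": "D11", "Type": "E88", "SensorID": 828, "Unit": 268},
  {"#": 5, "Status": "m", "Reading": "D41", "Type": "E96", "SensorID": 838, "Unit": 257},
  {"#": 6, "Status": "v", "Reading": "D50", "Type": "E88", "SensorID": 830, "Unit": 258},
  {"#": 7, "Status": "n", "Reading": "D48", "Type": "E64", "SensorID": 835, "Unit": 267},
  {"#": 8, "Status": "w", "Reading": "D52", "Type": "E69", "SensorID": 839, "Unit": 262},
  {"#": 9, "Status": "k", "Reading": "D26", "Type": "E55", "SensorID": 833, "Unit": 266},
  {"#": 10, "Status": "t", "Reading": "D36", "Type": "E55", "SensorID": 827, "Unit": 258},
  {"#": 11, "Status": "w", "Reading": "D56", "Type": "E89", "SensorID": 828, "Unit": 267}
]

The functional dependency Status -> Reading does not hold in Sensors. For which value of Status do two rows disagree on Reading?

w

Status=p: row 1 → Reading = D52 ✓
Status=q: row 2 → Reading = D75 ✓
Status=o: row 3 → Reading = D48 ✓
Status=w: rows 4, 8, 11 → Reading takes values {D11, D52, D56} — violation
Status=m: row 5 → Reading = D41 ✓
Status=v: row 6 → Reading = D50 ✓
Status=n: row 7 → Reading = D48 ✓
Status=k: row 9 → Reading = D26 ✓
Status=t: row 10 → Reading = D36 ✓
The only Status value with inconsistent Reading is Status=w.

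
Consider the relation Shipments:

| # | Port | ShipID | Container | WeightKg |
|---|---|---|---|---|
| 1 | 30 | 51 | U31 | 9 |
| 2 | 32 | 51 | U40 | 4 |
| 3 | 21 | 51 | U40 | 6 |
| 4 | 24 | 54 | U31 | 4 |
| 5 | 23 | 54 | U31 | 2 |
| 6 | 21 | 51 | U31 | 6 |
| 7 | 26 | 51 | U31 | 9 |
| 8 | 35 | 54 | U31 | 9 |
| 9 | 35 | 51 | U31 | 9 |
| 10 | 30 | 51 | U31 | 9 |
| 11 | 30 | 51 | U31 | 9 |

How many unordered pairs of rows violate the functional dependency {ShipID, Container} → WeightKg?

(ShipID=51, Container=U31): violating pairs (1,6), (6,7), (6,9), (6,10), (6,11) — 5 pairs.
(ShipID=51, Container=U40): violating pairs (2,3) — 1 pair.
(ShipID=54, Container=U31): violating pairs (4,5), (4,8), (5,8) — 3 pairs.

9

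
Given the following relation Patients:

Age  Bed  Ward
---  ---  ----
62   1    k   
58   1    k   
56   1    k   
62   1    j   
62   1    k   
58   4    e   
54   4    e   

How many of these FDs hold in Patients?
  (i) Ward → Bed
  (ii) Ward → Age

(i) Ward → Bed: every LHS value maps to a single RHS value — holds.
(ii) Ward → Age: Ward=k: 4 rows → Age takes values {62, 58, 56} — violation; Ward=e: 2 rows → Age takes values {58, 54} — violation — fails.
1 of the 2 dependencies holds.

1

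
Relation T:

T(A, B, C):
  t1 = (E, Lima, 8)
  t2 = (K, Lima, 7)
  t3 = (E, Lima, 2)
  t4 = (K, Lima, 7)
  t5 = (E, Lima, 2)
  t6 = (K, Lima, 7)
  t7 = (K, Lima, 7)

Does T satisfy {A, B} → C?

No

(A=E, B=Lima): rows 1, 3, 5 → C takes values {8, 2} — violation
(A=K, B=Lima): rows 2, 4, 6, 7 → C = 7, 7, 7, 7 ✓
Two rows agree on {A, B} but differ on C, so {A, B} → C does not hold.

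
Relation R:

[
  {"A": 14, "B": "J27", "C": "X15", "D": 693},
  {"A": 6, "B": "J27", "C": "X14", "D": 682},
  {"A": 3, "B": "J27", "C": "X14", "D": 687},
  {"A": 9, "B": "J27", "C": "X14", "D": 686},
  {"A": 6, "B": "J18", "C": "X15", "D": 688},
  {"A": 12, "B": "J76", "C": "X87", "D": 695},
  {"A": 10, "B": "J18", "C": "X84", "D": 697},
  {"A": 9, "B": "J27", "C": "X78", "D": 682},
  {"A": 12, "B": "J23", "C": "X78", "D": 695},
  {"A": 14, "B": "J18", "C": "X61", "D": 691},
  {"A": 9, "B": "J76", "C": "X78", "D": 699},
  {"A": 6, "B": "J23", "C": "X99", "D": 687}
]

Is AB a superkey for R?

Two distinct rows share (A=9, B=J27), so AB does not determine every attribute — not a superkey.

No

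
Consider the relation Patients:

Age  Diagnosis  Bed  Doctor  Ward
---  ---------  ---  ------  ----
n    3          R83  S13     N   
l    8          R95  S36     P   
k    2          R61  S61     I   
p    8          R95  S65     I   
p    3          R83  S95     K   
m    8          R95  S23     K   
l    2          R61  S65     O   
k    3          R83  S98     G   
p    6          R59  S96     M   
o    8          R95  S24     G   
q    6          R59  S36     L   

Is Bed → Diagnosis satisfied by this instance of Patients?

Yes

Bed=R83: 3 rows → Diagnosis = 3, 3, 3 ✓
Bed=R95: 4 rows → Diagnosis = 8, 8, 8, 8 ✓
Bed=R61: 2 rows → Diagnosis = 2, 2 ✓
Bed=R59: 2 rows → Diagnosis = 6, 6 ✓
Every Bed value is associated with a single Diagnosis value, so Bed → Diagnosis holds.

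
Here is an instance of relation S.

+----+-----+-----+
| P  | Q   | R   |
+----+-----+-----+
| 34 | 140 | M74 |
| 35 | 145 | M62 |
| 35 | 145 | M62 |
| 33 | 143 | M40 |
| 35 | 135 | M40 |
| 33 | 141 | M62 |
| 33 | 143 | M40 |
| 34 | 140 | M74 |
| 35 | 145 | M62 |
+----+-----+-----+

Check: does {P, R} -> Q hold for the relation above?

Yes

(P=34, R=M74): 2 rows → Q = 140, 140 ✓
(P=35, R=M62): 3 rows → Q = 145, 145, 145 ✓
(P=33, R=M40): 2 rows → Q = 143, 143 ✓
(P=35, R=M40): 1 row → Q = 135 ✓
(P=33, R=M62): 1 row → Q = 141 ✓
Every {P, R} value is associated with a single Q value, so {P, R} -> Q holds.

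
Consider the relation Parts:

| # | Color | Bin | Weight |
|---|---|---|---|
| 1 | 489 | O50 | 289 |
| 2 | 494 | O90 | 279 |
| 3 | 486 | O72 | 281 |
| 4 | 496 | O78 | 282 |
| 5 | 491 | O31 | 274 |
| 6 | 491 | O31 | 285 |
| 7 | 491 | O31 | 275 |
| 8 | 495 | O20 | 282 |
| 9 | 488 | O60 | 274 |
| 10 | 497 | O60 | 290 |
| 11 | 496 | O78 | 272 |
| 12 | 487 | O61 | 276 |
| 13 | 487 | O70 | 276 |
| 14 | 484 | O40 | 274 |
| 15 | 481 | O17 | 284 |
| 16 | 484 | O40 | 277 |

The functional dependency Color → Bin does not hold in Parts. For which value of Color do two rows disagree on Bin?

Color=489: row 1 → Bin = O50 ✓
Color=494: row 2 → Bin = O90 ✓
Color=486: row 3 → Bin = O72 ✓
Color=496: rows 4, 11 → Bin = O78, O78 ✓
Color=491: rows 5, 6, 7 → Bin = O31, O31, O31 ✓
Color=495: row 8 → Bin = O20 ✓
Color=488: row 9 → Bin = O60 ✓
Color=497: row 10 → Bin = O60 ✓
Color=487: rows 12, 13 → Bin takes values {O61, O70} — violation
Color=484: rows 14, 16 → Bin = O40, O40 ✓
Color=481: row 15 → Bin = O17 ✓
The only Color value with inconsistent Bin is Color=487.

487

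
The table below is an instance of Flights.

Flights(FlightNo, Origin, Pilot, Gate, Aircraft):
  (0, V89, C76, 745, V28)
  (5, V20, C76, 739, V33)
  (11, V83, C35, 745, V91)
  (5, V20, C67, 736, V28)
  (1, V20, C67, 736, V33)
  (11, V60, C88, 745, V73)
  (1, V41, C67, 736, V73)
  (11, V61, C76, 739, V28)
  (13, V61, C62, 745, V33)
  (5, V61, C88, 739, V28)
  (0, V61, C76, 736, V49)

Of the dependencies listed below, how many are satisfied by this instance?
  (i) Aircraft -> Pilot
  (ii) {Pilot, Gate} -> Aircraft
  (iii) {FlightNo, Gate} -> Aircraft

(i) Aircraft -> Pilot: Aircraft=V28: 4 rows → Pilot takes values {C76, C67, C88} — violation; Aircraft=V33: 3 rows → Pilot takes values {C76, C67, C62} — violation; Aircraft=V73: 2 rows → Pilot takes values {C88, C67} — violation — fails.
(ii) {Pilot, Gate} -> Aircraft: (Pilot=C76, Gate=739): 2 rows → Aircraft takes values {V33, V28} — violation; (Pilot=C67, Gate=736): 3 rows → Aircraft takes values {V28, V33, V73} — violation — fails.
(iii) {FlightNo, Gate} -> Aircraft: (FlightNo=5, Gate=739): 2 rows → Aircraft takes values {V33, V28} — violation; (FlightNo=11, Gate=745): 2 rows → Aircraft takes values {V91, V73} — violation; (FlightNo=1, Gate=736): 2 rows → Aircraft takes values {V33, V73} — violation — fails.
None of the 3 dependencies hold.

0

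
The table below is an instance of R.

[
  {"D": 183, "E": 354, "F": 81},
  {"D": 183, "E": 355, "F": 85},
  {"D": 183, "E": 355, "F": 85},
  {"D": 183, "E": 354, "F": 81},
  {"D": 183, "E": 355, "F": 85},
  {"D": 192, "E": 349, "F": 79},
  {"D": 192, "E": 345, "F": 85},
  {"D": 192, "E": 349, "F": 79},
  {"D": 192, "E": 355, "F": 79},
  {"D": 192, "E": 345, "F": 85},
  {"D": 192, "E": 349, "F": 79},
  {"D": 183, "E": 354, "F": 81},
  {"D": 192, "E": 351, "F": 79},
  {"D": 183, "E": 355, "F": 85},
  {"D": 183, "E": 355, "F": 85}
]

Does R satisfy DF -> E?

(D=183, F=81): 3 rows → E = 354, 354, 354 ✓
(D=183, F=85): 5 rows → E = 355, 355, 355, 355, 355 ✓
(D=192, F=79): 5 rows → E takes values {349, 355, 351} — violation
(D=192, F=85): 2 rows → E = 345, 345 ✓
Two rows agree on DF but differ on E, so DF -> E does not hold.

No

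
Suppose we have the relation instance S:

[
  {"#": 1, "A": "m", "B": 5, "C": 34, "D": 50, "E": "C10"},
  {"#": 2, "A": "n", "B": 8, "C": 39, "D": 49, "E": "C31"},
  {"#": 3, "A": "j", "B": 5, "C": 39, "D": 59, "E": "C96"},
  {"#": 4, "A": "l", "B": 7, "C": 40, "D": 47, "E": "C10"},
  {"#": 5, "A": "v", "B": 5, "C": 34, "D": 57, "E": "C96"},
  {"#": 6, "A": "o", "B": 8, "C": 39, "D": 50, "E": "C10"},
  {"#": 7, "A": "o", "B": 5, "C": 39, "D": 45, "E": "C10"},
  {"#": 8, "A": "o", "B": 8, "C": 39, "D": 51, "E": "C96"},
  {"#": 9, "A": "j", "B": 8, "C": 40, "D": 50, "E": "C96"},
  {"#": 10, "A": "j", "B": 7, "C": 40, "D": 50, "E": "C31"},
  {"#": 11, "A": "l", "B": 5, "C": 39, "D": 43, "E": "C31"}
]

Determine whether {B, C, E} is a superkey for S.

Yes

All 11 rows have distinct {B, C, E} values, so {B, C, E} → (all attributes) holds and {B, C, E} is a superkey.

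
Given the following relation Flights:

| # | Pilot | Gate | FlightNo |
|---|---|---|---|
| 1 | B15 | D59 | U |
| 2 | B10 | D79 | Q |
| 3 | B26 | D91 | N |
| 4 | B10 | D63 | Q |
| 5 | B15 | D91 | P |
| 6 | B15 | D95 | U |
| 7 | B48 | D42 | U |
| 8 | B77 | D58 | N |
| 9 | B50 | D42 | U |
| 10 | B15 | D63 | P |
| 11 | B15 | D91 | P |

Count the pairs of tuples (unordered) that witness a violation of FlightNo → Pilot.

FlightNo=U: violating pairs (1,7), (1,9), (6,7), (6,9), (7,9) — 5 pairs.
FlightNo=Q: all 2 rows agree on Pilot — 0 pairs.
FlightNo=N: violating pairs (3,8) — 1 pair.
FlightNo=P: all 3 rows agree on Pilot — 0 pairs.

6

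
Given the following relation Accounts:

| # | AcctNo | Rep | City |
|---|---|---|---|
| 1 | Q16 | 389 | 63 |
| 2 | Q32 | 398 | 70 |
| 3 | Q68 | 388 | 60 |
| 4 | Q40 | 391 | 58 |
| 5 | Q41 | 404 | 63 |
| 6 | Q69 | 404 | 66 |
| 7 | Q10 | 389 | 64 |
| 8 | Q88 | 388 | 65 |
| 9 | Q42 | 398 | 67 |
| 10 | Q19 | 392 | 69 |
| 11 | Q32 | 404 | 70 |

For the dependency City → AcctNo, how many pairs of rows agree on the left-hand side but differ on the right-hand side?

1

City=63: violating pairs (1,5) — 1 pair.
City=70: all 2 rows agree on AcctNo — 0 pairs.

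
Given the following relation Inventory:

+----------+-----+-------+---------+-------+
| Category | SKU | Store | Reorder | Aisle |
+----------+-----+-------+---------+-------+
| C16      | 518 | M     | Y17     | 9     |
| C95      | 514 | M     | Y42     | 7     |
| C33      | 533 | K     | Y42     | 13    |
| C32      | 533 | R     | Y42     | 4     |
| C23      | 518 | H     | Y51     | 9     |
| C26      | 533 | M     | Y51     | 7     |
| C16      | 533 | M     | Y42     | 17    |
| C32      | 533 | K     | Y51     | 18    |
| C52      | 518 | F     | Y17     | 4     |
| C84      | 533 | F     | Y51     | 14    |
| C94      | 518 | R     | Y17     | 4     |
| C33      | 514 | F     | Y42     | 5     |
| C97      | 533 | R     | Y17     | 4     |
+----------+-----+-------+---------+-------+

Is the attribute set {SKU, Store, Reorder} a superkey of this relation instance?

All 13 rows have distinct {SKU, Store, Reorder} values, so {SKU, Store, Reorder} → (all attributes) holds and {SKU, Store, Reorder} is a superkey.

Yes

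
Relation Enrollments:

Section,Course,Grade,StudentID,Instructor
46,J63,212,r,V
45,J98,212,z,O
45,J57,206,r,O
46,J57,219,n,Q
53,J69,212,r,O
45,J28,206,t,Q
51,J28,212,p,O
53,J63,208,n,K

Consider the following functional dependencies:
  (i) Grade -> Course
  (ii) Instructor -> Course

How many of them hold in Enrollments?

0

(i) Grade -> Course: Grade=212: 4 rows → Course takes values {J63, J98, J69, J28} — violation; Grade=206: 2 rows → Course takes values {J57, J28} — violation — fails.
(ii) Instructor -> Course: Instructor=O: 4 rows → Course takes values {J98, J57, J69, J28} — violation; Instructor=Q: 2 rows → Course takes values {J57, J28} — violation — fails.
None of the 2 dependencies hold.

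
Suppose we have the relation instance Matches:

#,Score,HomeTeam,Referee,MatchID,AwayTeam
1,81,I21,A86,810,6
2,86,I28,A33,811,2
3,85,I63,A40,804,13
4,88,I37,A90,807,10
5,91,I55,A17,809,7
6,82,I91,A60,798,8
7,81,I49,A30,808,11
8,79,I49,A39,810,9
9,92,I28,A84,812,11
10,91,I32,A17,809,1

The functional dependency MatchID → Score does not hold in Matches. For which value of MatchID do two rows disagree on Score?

810

MatchID=810: rows 1, 8 → Score takes values {81, 79} — violation
MatchID=811: row 2 → Score = 86 ✓
MatchID=804: row 3 → Score = 85 ✓
MatchID=807: row 4 → Score = 88 ✓
MatchID=809: rows 5, 10 → Score = 91, 91 ✓
MatchID=798: row 6 → Score = 82 ✓
MatchID=808: row 7 → Score = 81 ✓
MatchID=812: row 9 → Score = 92 ✓
The only MatchID value with inconsistent Score is MatchID=810.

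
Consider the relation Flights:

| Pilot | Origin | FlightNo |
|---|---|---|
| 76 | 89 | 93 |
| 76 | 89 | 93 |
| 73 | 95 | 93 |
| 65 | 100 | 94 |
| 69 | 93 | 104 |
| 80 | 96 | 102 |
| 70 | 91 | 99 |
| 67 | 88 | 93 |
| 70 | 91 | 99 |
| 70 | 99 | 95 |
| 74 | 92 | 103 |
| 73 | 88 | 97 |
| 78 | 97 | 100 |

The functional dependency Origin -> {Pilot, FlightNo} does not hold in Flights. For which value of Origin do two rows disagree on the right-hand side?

88

Origin=89: 2 rows → {Pilot,FlightNo} = (76, 93), (76, 93) ✓
Origin=95: 1 row → {Pilot,FlightNo} = (73, 93) ✓
Origin=100: 1 row → {Pilot,FlightNo} = (65, 94) ✓
Origin=93: 1 row → {Pilot,FlightNo} = (69, 104) ✓
Origin=96: 1 row → {Pilot,FlightNo} = (80, 102) ✓
Origin=91: 2 rows → {Pilot,FlightNo} = (70, 99), (70, 99) ✓
Origin=88: 2 rows → {Pilot,FlightNo} takes values {(67, 93), (73, 97)} — violation
Origin=99: 1 row → {Pilot,FlightNo} = (70, 95) ✓
Origin=92: 1 row → {Pilot,FlightNo} = (74, 103) ✓
Origin=97: 1 row → {Pilot,FlightNo} = (78, 100) ✓
The only Origin value with inconsistent RHS is Origin=88.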